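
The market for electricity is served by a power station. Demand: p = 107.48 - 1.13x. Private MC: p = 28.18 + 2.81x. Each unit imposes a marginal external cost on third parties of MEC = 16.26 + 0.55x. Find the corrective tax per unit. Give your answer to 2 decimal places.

tax = 23.98 per unit

Social marginal cost = private MC + MEC = 44.44 + 3.36x.
Set SMC = demand: 44.44 + 3.36x = 107.48 - 1.13x → x* = 14.0401.
The Pigouvian tax equals MEC at x*: 16.26 + 0.55×14.0401 = 23.9821.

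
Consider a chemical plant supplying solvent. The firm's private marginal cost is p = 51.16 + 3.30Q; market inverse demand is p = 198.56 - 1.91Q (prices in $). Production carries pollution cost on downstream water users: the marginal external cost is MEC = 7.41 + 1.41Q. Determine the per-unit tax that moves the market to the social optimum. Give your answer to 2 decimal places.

Social marginal cost = private MC + MEC = 58.57 + 4.71Q.
Set SMC = demand: 58.57 + 4.71Q = 198.56 - 1.91Q → Q* = 21.1465.
The Pigouvian tax equals MEC at Q*: 7.41 + 1.41×21.1465 = 37.2266.

tax = $37.23 per unit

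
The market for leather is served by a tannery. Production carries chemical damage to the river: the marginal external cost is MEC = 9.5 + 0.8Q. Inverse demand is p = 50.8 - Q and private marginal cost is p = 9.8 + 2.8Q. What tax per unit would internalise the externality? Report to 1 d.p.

Social marginal cost = private MC + MEC = 19.3 + 3.6Q.
Set SMC = demand: 19.3 + 3.6Q = 50.8 - Q → Q* = 6.8478.
The Pigouvian tax equals MEC at Q*: 9.5 + 0.8×6.8478 = 14.9782.

tax = 15.0 per unit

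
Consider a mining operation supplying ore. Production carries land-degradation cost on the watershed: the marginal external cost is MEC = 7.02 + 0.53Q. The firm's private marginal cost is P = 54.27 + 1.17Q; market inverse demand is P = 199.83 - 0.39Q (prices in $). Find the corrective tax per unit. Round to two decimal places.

Social marginal cost = private MC + MEC = 61.29 + 1.70Q.
Set SMC = demand: 61.29 + 1.70Q = 199.83 - 0.39Q → Q* = 66.2871.
The Pigouvian tax equals MEC at Q*: 7.02 + 0.53×66.2871 = 42.1522.

tax = $42.15 per unit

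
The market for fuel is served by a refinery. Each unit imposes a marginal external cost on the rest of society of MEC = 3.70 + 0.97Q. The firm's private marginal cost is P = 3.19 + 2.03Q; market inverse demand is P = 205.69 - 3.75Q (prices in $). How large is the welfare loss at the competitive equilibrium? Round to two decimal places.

DWL = $105.19

Market equilibrium (private): 3.19 + 2.03Q = 205.69 - 3.75Q → Q_m = 35.0346.
Social marginal cost = private MC + MEC = 6.89 + 3.00Q.
Set SMC = demand: 6.89 + 3.00Q = 205.69 - 3.75Q → Q* = 29.4519.
The loss is the area between SMC and demand from Q* to Q_m; with linear curves that's a triangle of height MEC(Q_m).
DWL = ½ × 5.5827 × 37.6836 = 105.1881.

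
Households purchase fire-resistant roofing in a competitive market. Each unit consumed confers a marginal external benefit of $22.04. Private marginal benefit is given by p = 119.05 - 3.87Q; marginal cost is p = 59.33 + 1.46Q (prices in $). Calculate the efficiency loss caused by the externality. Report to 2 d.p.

Market equilibrium (private): 59.33 + 1.46Q = 119.05 - 3.87Q → Q_m = 11.2045.
Social marginal benefit = demand + MEB = 141.09 - 3.87Q.
Set SMB = MC: 141.09 - 3.87Q = 59.33 + 1.46Q → Q* = 15.3396.
Between Q* and Q_m the wedge SMB − MC runs linearly from 0 to MEB(Q_m), so the loss is a triangle.
DWL = ½ × 4.1351 × 22.0400 = 45.5688.

DWL = $45.57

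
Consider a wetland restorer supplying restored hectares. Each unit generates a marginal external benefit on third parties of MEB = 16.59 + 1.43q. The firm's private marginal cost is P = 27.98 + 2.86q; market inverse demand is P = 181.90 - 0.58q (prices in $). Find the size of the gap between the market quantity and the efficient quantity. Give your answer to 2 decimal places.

Market equilibrium (private): 27.98 + 2.86q = 181.90 - 0.58q → q_m = 44.7442.
Social marginal cost = private MC − MEB = 11.39 + 1.43q.
Set SMC = demand: 11.39 + 1.43q = 181.90 - 0.58q → q* = 84.8308.
Gap = |44.7442 − 84.8308| = 40.0866.

40.09 units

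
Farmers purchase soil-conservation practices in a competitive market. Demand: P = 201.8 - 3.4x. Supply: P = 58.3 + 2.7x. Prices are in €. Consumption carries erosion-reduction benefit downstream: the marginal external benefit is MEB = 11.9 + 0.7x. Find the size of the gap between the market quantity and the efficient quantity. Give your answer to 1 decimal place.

Market equilibrium (private): 58.3 + 2.7x = 201.8 - 3.4x → x_m = 23.5246.
Social marginal benefit = demand + MEB = 213.7 - 2.7x.
Set SMB = MC: 213.7 - 2.7x = 58.3 + 2.7x → x* = 28.7778.
Gap = |23.5246 − 28.7778| = 5.2532.

5.3 units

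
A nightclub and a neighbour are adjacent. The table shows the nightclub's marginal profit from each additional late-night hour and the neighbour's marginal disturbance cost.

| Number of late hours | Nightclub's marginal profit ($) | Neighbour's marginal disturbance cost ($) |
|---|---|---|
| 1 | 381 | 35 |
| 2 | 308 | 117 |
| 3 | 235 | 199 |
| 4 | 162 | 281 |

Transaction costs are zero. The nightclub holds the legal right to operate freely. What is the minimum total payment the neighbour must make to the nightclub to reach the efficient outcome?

Left alone the nightclub would choose level 4 (marginal profit stays positive).
Efficient level: k* = 3 (marginal profit ≥ marginal disturbance cost through 3).
The neighbour must at least cover the nightclub's forgone profit from cutting 4→3: 162 = 162.

$162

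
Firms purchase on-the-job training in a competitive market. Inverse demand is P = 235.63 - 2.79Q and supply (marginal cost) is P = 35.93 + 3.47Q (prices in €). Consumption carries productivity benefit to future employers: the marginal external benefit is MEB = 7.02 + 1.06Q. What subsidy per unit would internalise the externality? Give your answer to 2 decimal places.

subsidy = €49.16 per unit

Social marginal benefit = demand + MEB = 242.65 - 1.73Q.
Set SMB = MC: 242.65 - 1.73Q = 35.93 + 3.47Q → Q* = 39.7538.
The Pigouvian subsidy equals MEB at Q*: 7.02 + 1.06×39.7538 = 49.1590.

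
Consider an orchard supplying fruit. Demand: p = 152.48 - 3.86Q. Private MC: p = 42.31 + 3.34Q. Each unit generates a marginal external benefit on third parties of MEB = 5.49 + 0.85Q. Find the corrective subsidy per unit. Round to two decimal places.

subsidy = 20.97 per unit

Social marginal cost = private MC − MEB = 36.82 + 2.49Q.
Set SMC = demand: 36.82 + 2.49Q = 152.48 - 3.86Q → Q* = 18.2142.
The Pigouvian subsidy equals MEB at Q*: 5.49 + 0.85×18.2142 = 20.9721.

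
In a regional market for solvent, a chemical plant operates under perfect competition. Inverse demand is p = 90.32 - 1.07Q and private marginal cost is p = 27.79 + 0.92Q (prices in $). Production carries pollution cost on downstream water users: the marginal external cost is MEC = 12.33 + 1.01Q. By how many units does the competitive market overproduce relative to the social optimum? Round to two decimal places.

14.69 units

Market equilibrium (private): 27.79 + 0.92Q = 90.32 - 1.07Q → Q_m = 31.4221.
Social marginal cost = private MC + MEC = 40.12 + 1.93Q.
Set SMC = demand: 40.12 + 1.93Q = 90.32 - 1.07Q → Q* = 16.7333.
Gap = |31.4221 − 16.7333| = 14.6888.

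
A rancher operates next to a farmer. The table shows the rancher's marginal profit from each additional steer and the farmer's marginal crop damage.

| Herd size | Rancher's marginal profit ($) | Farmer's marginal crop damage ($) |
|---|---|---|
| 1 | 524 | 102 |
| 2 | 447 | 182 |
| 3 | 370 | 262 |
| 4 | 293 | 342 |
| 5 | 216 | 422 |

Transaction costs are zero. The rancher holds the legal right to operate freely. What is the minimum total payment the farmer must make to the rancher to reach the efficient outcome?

Left alone the rancher would choose level 5 (marginal profit stays positive).
Efficient level: k* = 3 (marginal profit ≥ marginal crop damage through 3).
The farmer must at least cover the rancher's forgone profit from cutting 5→3: 293 + 216 = 509.

$509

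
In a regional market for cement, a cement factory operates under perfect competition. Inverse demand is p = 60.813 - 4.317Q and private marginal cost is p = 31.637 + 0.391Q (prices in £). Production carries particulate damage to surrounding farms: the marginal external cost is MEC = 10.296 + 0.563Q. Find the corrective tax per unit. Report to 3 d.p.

Social marginal cost = private MC + MEC = 41.933 + 0.954Q.
Set SMC = demand: 41.933 + 0.954Q = 60.813 - 4.317Q → Q* = 3.5819.
The Pigouvian tax equals MEC at Q*: 10.296 + 0.563×3.5819 = 12.3126.

tax = £12.313 per unit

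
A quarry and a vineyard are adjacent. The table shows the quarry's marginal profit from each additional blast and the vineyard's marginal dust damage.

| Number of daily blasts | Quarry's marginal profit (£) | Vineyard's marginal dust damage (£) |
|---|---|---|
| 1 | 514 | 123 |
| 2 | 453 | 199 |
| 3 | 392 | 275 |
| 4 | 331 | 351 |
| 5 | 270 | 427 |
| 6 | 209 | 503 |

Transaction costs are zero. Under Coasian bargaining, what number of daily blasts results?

Bargaining reaches the level where marginal profit last exceeds marginal dust damage.
That holds through level 3 (392 ≥ 275) but not at 4 (331 < 351).

3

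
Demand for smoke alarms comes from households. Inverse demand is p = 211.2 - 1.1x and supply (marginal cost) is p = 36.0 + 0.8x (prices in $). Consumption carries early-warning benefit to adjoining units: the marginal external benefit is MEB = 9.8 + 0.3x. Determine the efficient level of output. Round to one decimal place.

x* = 115.6

Social marginal benefit = demand + MEB = 221.0 - 0.8x.
Set SMB = MC: 221.0 - 0.8x = 36.0 + 0.8x → x* = 115.6250.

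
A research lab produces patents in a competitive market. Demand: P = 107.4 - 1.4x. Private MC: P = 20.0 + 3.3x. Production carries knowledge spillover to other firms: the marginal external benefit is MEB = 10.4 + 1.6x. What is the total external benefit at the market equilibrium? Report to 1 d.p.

Market equilibrium (private): 20.0 + 3.3x = 107.4 - 1.4x → x_m = 18.5957.
Total external benefit = ∫₀^{x_m} (10.4 + 1.6x) dx = 10.4×18.5957 + ½×1.6×18.5957² = 470.0353.

470.0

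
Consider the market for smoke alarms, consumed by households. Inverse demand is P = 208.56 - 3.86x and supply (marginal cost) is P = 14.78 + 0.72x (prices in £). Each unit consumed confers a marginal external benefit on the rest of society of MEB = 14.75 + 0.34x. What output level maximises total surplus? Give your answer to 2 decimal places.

Social marginal benefit = demand + MEB = 223.31 - 3.52x.
Set SMB = MC: 223.31 - 3.52x = 14.78 + 0.72x → x* = 49.1816.

x* = 49.18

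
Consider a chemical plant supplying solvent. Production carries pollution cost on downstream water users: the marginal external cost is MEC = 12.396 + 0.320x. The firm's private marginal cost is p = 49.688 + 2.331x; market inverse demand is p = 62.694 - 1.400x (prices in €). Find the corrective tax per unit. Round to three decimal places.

tax = €12.444 per unit

Social marginal cost = private MC + MEC = 62.084 + 2.651x.
Set SMC = demand: 62.084 + 2.651x = 62.694 - 1.400x → x* = 0.1506.
The Pigouvian tax equals MEC at x*: 12.396 + 0.320×0.1506 = 12.4442.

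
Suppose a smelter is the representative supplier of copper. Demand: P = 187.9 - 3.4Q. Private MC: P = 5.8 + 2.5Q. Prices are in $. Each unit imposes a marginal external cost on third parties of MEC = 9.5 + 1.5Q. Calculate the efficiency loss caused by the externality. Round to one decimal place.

Market equilibrium (private): 5.8 + 2.5Q = 187.9 - 3.4Q → Q_m = 30.8644.
Social marginal cost = private MC + MEC = 15.3 + 4.0Q.
Set SMC = demand: 15.3 + 4.0Q = 187.9 - 3.4Q → Q* = 23.3243.
Height of the DWL triangle at Q_m is SMC(Q_m) − demand(Q_m) = MEC(Q_m) = 55.7966.
DWL = ½ × 7.5401 × 55.7966 = 210.3560.

DWL = $210.4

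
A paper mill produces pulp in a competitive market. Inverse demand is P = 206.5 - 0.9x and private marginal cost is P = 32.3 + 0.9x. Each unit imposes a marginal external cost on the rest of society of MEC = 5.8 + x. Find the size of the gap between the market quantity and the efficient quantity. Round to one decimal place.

Market equilibrium (private): 32.3 + 0.9x = 206.5 - 0.9x → x_m = 96.7778.
Social marginal cost = private MC + MEC = 38.1 + 1.9x.
Set SMC = demand: 38.1 + 1.9x = 206.5 - 0.9x → x* = 60.1429.
Gap = |96.7778 − 60.1429| = 36.6349.

36.6 units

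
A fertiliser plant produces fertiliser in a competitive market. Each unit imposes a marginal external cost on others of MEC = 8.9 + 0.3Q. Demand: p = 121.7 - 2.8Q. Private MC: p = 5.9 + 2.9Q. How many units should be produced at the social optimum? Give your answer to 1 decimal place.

Social marginal cost = private MC + MEC = 14.8 + 3.2Q.
Set SMC = demand: 14.8 + 3.2Q = 121.7 - 2.8Q → Q* = 17.8167.

Q* = 17.8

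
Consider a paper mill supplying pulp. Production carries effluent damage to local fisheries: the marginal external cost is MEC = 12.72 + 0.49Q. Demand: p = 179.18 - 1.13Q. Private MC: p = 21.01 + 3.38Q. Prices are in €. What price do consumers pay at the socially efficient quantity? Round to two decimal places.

Social marginal cost = private MC + MEC = 33.73 + 3.87Q.
Set SMC = demand: 33.73 + 3.87Q = 179.18 - 1.13Q → Q* = 29.0900.
Consumer price on the demand curve at Q*: 179.18 − 1.13×29.0900 = 146.3083.

P = €146.31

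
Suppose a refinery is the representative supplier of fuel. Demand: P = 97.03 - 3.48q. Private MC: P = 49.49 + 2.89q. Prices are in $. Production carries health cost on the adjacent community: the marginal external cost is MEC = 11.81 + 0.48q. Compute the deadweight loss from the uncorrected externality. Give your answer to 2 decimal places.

DWL = $17.29

Market equilibrium (private): 49.49 + 2.89q = 97.03 - 3.48q → q_m = 7.4631.
Social marginal cost = private MC + MEC = 61.30 + 3.37q.
Set SMC = demand: 61.30 + 3.37q = 97.03 - 3.48q → q* = 5.2161.
The welfare-loss triangle has base |q_m − q*| and height MEC(q_m) (the vertical gap between SMC and demand is zero at q* and MEC at q_m).
DWL = ½ × 2.2470 × 15.3923 = 17.2932.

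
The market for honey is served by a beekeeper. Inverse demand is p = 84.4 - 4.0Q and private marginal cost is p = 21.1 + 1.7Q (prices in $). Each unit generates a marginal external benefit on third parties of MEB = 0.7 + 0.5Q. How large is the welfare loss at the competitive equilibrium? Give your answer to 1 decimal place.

Market equilibrium (private): 21.1 + 1.7Q = 84.4 - 4.0Q → Q_m = 11.1053.
Social marginal cost = private MC − MEB = 20.4 + 1.2Q.
Set SMC = demand: 20.4 + 1.2Q = 84.4 - 4.0Q → Q* = 12.3077.
The loss is the area between SMC and demand from Q* to Q_m; with linear curves that's a triangle of height MEB(Q_m).
DWL = ½ × 1.2024 × 6.2526 = 3.7591.

DWL = $3.8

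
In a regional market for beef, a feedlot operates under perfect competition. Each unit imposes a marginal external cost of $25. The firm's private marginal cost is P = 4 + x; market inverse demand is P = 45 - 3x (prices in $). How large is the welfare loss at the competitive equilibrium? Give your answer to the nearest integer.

DWL = $78

Market equilibrium (private): 4 + x = 45 - 3x → x_m = 10.2500.
Social marginal cost = private MC + MEC = 29 + x.
Set SMC = demand: 29 + x = 45 - 3x → x* = 4.0000.
The welfare-loss triangle has base |x_m − x*| and height MEC(x_m) (the vertical gap between SMC and demand is zero at x* and MEC at x_m).
DWL = ½ × 6.2500 × 25.0000 = 78.1250.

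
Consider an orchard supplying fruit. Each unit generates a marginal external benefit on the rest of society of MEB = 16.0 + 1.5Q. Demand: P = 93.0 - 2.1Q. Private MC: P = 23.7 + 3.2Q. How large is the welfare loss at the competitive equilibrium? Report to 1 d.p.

DWL = 166.9

Market equilibrium (private): 23.7 + 3.2Q = 93.0 - 2.1Q → Q_m = 13.0755.
Social marginal cost = private MC − MEB = 7.7 + 1.7Q.
Set SMC = demand: 7.7 + 1.7Q = 93.0 - 2.1Q → Q* = 22.4474.
Between Q* and Q_m the wedge demand − SMC runs linearly from 0 to MEB(Q_m), so the loss is a triangle.
DWL = ½ × 9.3719 × 35.6132 = 166.8817.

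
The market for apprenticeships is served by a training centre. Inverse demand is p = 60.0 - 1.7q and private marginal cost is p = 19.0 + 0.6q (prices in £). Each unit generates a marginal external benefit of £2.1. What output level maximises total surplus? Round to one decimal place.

Social marginal cost = private MC − MEB = 16.9 + 0.6q.
Set SMC = demand: 16.9 + 0.6q = 60.0 - 1.7q → q* = 18.7391.

q* = 18.7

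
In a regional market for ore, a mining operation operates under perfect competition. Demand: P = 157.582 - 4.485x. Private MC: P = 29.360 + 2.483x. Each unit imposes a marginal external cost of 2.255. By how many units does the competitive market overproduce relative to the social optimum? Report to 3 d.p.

0.324 units

Market equilibrium (private): 29.360 + 2.483x = 157.582 - 4.485x → x_m = 18.4015.
Social marginal cost = private MC + MEC = 31.615 + 2.483x.
Set SMC = demand: 31.615 + 2.483x = 157.582 - 4.485x → x* = 18.0779.
Gap = |18.4015 − 18.0779| = 0.3236.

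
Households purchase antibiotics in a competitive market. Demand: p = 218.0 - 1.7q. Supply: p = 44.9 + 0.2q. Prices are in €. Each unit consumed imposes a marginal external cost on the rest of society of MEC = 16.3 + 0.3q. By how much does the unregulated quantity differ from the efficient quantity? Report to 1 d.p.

Market equilibrium (private): 44.9 + 0.2q = 218.0 - 1.7q → q_m = 91.1053.
Social marginal benefit = demand − MEC = 201.7 - 2.0q.
Set SMB = MC: 201.7 - 2.0q = 44.9 + 0.2q → q* = 71.2727.
Gap = |91.1053 − 71.2727| = 19.8326.

19.8 units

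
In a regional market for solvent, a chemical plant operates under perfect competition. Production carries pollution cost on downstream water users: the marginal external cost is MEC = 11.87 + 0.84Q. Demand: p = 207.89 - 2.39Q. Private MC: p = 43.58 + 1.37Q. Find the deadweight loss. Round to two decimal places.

DWL = 256.50

Market equilibrium (private): 43.58 + 1.37Q = 207.89 - 2.39Q → Q_m = 43.6995.
Social marginal cost = private MC + MEC = 55.45 + 2.21Q.
Set SMC = demand: 55.45 + 2.21Q = 207.89 - 2.39Q → Q* = 33.1391.
Between Q* and Q_m the wedge SMC − demand runs linearly from 0 to MEC(Q_m), so the loss is a triangle.
DWL = ½ × 10.5604 × 48.5776 = 256.4994.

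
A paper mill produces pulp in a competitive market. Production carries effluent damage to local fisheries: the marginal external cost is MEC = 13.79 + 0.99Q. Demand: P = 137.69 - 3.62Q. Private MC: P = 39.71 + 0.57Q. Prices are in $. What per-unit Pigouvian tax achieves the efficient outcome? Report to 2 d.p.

Social marginal cost = private MC + MEC = 53.50 + 1.56Q.
Set SMC = demand: 53.50 + 1.56Q = 137.69 - 3.62Q → Q* = 16.2529.
The Pigouvian tax equals MEC at Q*: 13.79 + 0.99×16.2529 = 29.8804.

tax = $29.88 per unit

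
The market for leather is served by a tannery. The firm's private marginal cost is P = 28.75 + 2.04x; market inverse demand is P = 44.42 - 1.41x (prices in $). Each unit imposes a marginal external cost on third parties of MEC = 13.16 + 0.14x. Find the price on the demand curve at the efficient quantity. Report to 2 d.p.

Social marginal cost = private MC + MEC = 41.91 + 2.18x.
Set SMC = demand: 41.91 + 2.18x = 44.42 - 1.41x → x* = 0.6992.
Consumer price on the demand curve at x*: 44.42 − 1.41×0.6992 = 43.4341.

P = $43.43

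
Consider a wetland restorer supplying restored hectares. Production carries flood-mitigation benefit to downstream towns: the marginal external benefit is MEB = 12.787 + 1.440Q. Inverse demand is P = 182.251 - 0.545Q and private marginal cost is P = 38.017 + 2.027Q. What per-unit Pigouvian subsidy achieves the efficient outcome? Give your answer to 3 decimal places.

subsidy = 212.531 per unit

Social marginal cost = private MC − MEB = 25.230 + 0.587Q.
Set SMC = demand: 25.230 + 0.587Q = 182.251 - 0.545Q → Q* = 138.7111.
The Pigouvian subsidy equals MEB at Q*: 12.787 + 1.440×138.7111 = 212.5310.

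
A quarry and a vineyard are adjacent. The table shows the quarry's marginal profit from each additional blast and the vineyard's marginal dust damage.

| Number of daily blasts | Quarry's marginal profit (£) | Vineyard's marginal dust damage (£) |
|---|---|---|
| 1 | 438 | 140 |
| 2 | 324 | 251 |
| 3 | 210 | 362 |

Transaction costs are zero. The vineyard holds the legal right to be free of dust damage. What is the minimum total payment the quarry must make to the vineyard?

£391

Efficient level: marginal profit ≥ marginal dust damage through level 2, so k* = 2.
With the vineyard holding the right, the quarry must at least compensate total damage at k*: 140 + 251 = 391.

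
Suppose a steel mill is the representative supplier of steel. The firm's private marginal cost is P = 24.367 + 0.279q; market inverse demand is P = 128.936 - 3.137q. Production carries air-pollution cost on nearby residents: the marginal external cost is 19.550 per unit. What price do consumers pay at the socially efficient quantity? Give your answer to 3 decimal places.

Social marginal cost = private MC + MEC = 43.917 + 0.279q.
Set SMC = demand: 43.917 + 0.279q = 128.936 - 3.137q → q* = 24.8885.
Consumer price on the demand curve at q*: 128.936 − 3.137×24.8885 = 50.8608.

P = 50.861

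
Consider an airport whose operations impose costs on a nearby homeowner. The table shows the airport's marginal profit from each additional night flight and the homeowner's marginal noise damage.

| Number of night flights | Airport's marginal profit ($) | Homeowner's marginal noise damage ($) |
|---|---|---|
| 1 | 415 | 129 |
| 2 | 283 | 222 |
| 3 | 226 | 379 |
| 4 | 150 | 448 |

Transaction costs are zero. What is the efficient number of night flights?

Bargaining reaches the level where marginal profit last exceeds marginal noise damage.
That holds through level 2 (283 ≥ 222) but not at 3 (226 < 379).

2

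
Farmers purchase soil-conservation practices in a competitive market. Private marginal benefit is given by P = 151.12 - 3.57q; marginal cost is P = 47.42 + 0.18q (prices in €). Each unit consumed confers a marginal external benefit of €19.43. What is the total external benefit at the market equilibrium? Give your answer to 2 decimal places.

€537.30

Market equilibrium (private): 47.42 + 0.18q = 151.12 - 3.57q → q_m = 27.6533.
Total external benefit = MEB × q_m = 19.43 × 27.6533 = 537.3036.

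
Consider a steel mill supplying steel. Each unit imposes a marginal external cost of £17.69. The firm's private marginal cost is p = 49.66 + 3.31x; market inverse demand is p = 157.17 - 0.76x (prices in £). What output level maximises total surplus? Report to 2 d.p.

Social marginal cost = private MC + MEC = 67.35 + 3.31x.
Set SMC = demand: 67.35 + 3.31x = 157.17 - 0.76x → x* = 22.0688.

x* = 22.07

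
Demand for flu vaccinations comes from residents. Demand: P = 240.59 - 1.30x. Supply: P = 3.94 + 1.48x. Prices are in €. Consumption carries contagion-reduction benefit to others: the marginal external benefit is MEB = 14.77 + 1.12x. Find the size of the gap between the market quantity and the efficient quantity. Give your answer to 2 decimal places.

66.33 units

Market equilibrium (private): 3.94 + 1.48x = 240.59 - 1.30x → x_m = 85.1259.
Social marginal benefit = demand + MEB = 255.36 - 0.18x.
Set SMB = MC: 255.36 - 0.18x = 3.94 + 1.48x → x* = 151.4578.
Gap = |85.1259 − 151.4578| = 66.3319.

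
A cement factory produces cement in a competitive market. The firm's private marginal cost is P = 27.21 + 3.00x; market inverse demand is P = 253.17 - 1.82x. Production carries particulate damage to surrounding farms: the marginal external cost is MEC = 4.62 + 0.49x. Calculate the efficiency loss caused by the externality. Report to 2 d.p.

DWL = 71.68

Market equilibrium (private): 27.21 + 3.00x = 253.17 - 1.82x → x_m = 46.8797.
Social marginal cost = private MC + MEC = 31.83 + 3.49x.
Set SMC = demand: 31.83 + 3.49x = 253.17 - 1.82x → x* = 41.6836.
The loss is the area between SMC and demand from x* to x_m; with linear curves that's a triangle of height MEC(x_m).
DWL = ½ × 5.1961 × 27.5910 = 71.6828.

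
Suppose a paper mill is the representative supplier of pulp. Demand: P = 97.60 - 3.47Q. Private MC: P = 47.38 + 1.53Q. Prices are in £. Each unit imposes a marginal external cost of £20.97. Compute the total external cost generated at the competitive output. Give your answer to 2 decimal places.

Market equilibrium (private): 47.38 + 1.53Q = 97.60 - 3.47Q → Q_m = 10.0440.
Total external cost = MEC × Q_m = 20.97 × 10.0440 = 210.6227.

£210.62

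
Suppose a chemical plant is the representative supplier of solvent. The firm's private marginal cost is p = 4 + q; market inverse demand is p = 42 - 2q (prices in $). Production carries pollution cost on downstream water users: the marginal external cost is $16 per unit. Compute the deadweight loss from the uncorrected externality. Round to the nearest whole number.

Market equilibrium (private): 4 + q = 42 - 2q → q_m = 12.6667.
Social marginal cost = private MC + MEC = 20 + q.
Set SMC = demand: 20 + q = 42 - 2q → q* = 7.3333.
The welfare-loss triangle has base |q_m − q*| and height MEC(q_m) (the vertical gap between SMC and demand is zero at q* and MEC at q_m).
DWL = ½ × 5.3334 × 16.0000 = 42.6672.

DWL = $43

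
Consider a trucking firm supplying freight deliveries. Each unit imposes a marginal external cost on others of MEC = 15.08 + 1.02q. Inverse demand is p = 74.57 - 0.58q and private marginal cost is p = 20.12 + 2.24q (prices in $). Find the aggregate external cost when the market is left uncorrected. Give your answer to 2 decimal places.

$481.31

Market equilibrium (private): 20.12 + 2.24q = 74.57 - 0.58q → q_m = 19.3085.
Total external cost = ∫₀^{q_m} (15.08 + 1.02q) dq = 15.08×19.3085 + ½×1.02×19.3085² = 481.3094.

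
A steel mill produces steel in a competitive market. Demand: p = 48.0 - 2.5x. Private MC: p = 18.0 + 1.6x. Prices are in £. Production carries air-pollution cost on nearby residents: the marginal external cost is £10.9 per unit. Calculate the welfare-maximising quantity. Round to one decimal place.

Social marginal cost = private MC + MEC = 28.9 + 1.6x.
Set SMC = demand: 28.9 + 1.6x = 48.0 - 2.5x → x* = 4.6585.

x* = 4.7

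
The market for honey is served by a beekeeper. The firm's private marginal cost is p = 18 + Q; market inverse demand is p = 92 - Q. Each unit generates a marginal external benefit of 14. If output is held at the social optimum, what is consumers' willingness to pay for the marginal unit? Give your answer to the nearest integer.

Social marginal cost = private MC − MEB = 4 + Q.
Set SMC = demand: 4 + Q = 92 - Q → Q* = 44.0000.
Consumer price on the demand curve at Q*: 92 − 1×44.0000 = 48.0000.

P = 48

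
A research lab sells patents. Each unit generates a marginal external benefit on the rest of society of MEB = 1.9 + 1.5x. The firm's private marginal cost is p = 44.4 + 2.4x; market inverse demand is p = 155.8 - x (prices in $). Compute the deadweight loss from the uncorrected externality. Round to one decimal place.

Market equilibrium (private): 44.4 + 2.4x = 155.8 - x → x_m = 32.7647.
Social marginal cost = private MC − MEB = 42.5 + 0.9x.
Set SMC = demand: 42.5 + 0.9x = 155.8 - x → x* = 59.6316.
The loss is the area between SMC and demand from x* to x_m; with linear curves that's a triangle of height MEB(x_m).
DWL = ½ × 26.8669 × 51.0471 = 685.7387.

DWL = $685.7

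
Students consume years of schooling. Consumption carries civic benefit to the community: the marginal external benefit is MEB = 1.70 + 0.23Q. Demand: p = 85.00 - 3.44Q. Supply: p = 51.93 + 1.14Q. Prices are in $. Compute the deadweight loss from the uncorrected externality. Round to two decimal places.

DWL = $1.30

Market equilibrium (private): 51.93 + 1.14Q = 85.00 - 3.44Q → Q_m = 7.2205.
Social marginal benefit = demand + MEB = 86.70 - 3.21Q.
Set SMB = MC: 86.70 - 3.21Q = 51.93 + 1.14Q → Q* = 7.9931.
Between Q* and Q_m the wedge SMB − MC runs linearly from 0 to MEB(Q_m), so the loss is a triangle.
DWL = ½ × 0.7726 × 3.3607 = 1.2982.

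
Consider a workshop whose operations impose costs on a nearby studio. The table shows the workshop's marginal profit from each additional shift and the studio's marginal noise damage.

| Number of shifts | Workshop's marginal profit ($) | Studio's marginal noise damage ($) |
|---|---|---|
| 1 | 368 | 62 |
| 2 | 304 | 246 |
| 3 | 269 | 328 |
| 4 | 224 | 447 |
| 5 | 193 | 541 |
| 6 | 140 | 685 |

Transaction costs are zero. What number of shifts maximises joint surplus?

Bargaining reaches the level where marginal profit last exceeds marginal noise damage.
That holds through level 2 (304 ≥ 246) but not at 3 (269 < 328).

2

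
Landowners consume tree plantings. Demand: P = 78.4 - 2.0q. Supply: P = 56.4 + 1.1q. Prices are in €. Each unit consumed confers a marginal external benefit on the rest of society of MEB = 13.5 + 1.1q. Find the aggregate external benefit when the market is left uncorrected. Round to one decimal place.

€123.5

Market equilibrium (private): 56.4 + 1.1q = 78.4 - 2.0q → q_m = 7.0968.
Total external benefit = ∫₀^{q_m} (13.5 + 1.1q) dq = 13.5×7.0968 + ½×1.1×7.0968² = 123.5073.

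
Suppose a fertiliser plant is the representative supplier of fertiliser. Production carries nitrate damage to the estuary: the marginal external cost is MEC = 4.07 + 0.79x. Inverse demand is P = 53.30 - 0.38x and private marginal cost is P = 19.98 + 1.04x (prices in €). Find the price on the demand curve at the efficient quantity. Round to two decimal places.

P = €48.27

Social marginal cost = private MC + MEC = 24.05 + 1.83x.
Set SMC = demand: 24.05 + 1.83x = 53.30 - 0.38x → x* = 13.2353.
Consumer price on the demand curve at x*: 53.30 − 0.38×13.2353 = 48.2706.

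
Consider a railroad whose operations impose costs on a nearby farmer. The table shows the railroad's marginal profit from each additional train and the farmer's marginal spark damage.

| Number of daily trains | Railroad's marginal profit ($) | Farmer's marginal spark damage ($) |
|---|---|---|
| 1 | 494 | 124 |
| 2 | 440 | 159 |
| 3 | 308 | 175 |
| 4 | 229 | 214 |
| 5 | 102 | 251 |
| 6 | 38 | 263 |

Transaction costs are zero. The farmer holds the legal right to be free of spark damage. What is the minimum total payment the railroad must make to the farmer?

Efficient level: marginal profit ≥ marginal spark damage through level 4, so k* = 4.
With the farmer holding the right, the railroad must at least compensate total damage at k*: 124 + 159 + 175 + 214 = 672.

$672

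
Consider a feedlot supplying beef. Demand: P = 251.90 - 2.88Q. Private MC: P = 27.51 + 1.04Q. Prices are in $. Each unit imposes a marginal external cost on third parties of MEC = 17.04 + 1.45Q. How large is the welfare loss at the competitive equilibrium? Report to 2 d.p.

Market equilibrium (private): 27.51 + 1.04Q = 251.90 - 2.88Q → Q_m = 57.2423.
Social marginal cost = private MC + MEC = 44.55 + 2.49Q.
Set SMC = demand: 44.55 + 2.49Q = 251.90 - 2.88Q → Q* = 38.6127.
Between Q* and Q_m the wedge SMC − demand runs linearly from 0 to MEC(Q_m), so the loss is a triangle.
DWL = ½ × 18.6296 × 100.0414 = 931.8656.

DWL = $931.87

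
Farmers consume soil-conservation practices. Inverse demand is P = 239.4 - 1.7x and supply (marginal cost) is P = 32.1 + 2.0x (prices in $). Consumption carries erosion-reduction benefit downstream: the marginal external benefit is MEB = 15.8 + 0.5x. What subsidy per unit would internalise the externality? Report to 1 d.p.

Social marginal benefit = demand + MEB = 255.2 - 1.2x.
Set SMB = MC: 255.2 - 1.2x = 32.1 + 2.0x → x* = 69.7188.
The Pigouvian subsidy equals MEB at x*: 15.8 + 0.5×69.7188 = 50.6594.

subsidy = $50.7 per unit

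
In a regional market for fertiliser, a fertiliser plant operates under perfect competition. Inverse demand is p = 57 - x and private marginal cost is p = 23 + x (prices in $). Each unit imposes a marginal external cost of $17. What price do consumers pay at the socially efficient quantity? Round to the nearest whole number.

P = $49

Social marginal cost = private MC + MEC = 40 + x.
Set SMC = demand: 40 + x = 57 - x → x* = 8.5000.
Consumer price on the demand curve at x*: 57 − 1×8.5000 = 48.5000.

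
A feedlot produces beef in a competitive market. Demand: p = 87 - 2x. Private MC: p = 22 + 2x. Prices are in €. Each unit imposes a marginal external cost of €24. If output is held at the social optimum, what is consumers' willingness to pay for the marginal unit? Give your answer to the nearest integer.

P = €67

Social marginal cost = private MC + MEC = 46 + 2x.
Set SMC = demand: 46 + 2x = 87 - 2x → x* = 10.2500.
Consumer price on the demand curve at x*: 87 − 2×10.2500 = 66.5000.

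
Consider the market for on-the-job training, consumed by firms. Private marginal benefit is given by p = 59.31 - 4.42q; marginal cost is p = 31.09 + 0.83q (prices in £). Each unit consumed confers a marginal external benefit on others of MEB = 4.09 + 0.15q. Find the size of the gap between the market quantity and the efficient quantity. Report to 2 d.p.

0.96 units

Market equilibrium (private): 31.09 + 0.83q = 59.31 - 4.42q → q_m = 5.3752.
Social marginal benefit = demand + MEB = 63.40 - 4.27q.
Set SMB = MC: 63.40 - 4.27q = 31.09 + 0.83q → q* = 6.3353.
Gap = |5.3752 − 6.3353| = 0.9601.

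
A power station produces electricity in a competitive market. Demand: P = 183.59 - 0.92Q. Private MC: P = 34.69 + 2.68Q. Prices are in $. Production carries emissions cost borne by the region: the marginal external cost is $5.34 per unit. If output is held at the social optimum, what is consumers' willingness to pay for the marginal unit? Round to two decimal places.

P = $146.90

Social marginal cost = private MC + MEC = 40.03 + 2.68Q.
Set SMC = demand: 40.03 + 2.68Q = 183.59 - 0.92Q → Q* = 39.8778.
Consumer price on the demand curve at Q*: 183.59 − 0.92×39.8778 = 146.9024.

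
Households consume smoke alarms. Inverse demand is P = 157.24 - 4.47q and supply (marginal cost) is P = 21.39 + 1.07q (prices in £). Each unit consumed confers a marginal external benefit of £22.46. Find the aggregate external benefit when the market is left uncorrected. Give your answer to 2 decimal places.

£550.76

Market equilibrium (private): 21.39 + 1.07q = 157.24 - 4.47q → q_m = 24.5217.
Total external benefit = MEB × q_m = 22.46 × 24.5217 = 550.7574.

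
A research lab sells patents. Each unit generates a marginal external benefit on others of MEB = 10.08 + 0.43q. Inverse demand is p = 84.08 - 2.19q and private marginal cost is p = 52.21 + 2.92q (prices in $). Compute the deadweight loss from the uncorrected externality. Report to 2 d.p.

DWL = $17.40

Market equilibrium (private): 52.21 + 2.92q = 84.08 - 2.19q → q_m = 6.2368.
Social marginal cost = private MC − MEB = 42.13 + 2.49q.
Set SMC = demand: 42.13 + 2.49q = 84.08 - 2.19q → q* = 8.9637.
Height of the DWL triangle at q_m is demand(q_m) − SMC(q_m) = MEB(q_m) = 12.7618.
DWL = ½ × 2.7269 × 12.7618 = 17.4001.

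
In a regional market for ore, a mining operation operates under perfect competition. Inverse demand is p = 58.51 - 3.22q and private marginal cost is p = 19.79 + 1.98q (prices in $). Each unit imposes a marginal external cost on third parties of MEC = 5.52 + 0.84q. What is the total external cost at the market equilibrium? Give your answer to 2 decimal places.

Market equilibrium (private): 19.79 + 1.98q = 58.51 - 3.22q → q_m = 7.4462.
Total external cost = ∫₀^{q_m} (5.52 + 0.84q) dq = 5.52×7.4462 + ½×0.84×7.4462² = 64.3903.

$64.39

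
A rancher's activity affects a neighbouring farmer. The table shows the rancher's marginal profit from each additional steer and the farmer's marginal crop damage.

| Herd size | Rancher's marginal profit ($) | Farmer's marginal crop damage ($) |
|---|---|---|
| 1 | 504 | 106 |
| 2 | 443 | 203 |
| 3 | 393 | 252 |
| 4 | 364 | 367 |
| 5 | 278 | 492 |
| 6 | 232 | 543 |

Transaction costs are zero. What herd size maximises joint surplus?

3

Bargaining reaches the level where marginal profit last exceeds marginal crop damage.
That holds through level 3 (393 ≥ 252) but not at 4 (364 < 367).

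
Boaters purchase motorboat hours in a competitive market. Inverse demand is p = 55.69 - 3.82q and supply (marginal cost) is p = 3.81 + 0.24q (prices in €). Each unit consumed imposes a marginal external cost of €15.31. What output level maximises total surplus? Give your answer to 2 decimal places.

Social marginal benefit = demand − MEC = 40.38 - 3.82q.
Set SMB = MC: 40.38 - 3.82q = 3.81 + 0.24q → q* = 9.0074.

q* = 9.01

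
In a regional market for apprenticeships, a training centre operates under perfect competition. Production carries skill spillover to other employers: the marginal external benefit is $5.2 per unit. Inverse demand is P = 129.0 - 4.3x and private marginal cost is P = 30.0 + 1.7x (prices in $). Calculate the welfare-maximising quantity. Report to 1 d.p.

x* = 17.4

Social marginal cost = private MC − MEB = 24.8 + 1.7x.
Set SMC = demand: 24.8 + 1.7x = 129.0 - 4.3x → x* = 17.3667.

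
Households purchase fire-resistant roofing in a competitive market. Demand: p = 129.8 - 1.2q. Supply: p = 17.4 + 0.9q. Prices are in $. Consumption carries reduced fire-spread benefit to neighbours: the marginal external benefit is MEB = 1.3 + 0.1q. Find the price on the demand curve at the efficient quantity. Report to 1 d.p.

Social marginal benefit = demand + MEB = 131.1 - 1.1q.
Set SMB = MC: 131.1 - 1.1q = 17.4 + 0.9q → q* = 56.8500.
Consumer price on the demand curve at q*: 129.8 − 1.2×56.8500 = 61.5800.

P = $61.6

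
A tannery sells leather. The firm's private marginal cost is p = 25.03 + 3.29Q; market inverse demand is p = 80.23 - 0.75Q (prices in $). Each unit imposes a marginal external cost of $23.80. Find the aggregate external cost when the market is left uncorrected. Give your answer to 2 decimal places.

$325.19

Market equilibrium (private): 25.03 + 3.29Q = 80.23 - 0.75Q → Q_m = 13.6634.
Total external cost = MEC × Q_m = 23.80 × 13.6634 = 325.1889.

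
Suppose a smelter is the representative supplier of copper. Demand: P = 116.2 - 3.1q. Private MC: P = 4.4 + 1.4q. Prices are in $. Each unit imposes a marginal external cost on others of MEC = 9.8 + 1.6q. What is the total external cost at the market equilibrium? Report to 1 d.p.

$737.3

Market equilibrium (private): 4.4 + 1.4q = 116.2 - 3.1q → q_m = 24.8444.
Total external cost = ∫₀^{q_m} (9.8 + 1.6q) dq = 9.8×24.8444 + ½×1.6×24.8444² = 737.2705.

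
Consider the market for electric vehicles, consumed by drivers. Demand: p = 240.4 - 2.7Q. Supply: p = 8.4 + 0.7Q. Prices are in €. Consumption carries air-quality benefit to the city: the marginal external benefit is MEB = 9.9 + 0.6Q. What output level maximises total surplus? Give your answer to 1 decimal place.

Social marginal benefit = demand + MEB = 250.3 - 2.1Q.
Set SMB = MC: 250.3 - 2.1Q = 8.4 + 0.7Q → Q* = 86.3929.

Q* = 86.4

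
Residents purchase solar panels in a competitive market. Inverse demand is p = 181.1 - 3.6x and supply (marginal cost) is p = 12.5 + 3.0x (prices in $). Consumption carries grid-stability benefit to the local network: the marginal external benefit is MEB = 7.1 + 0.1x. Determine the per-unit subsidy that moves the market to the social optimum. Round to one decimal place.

Social marginal benefit = demand + MEB = 188.2 - 3.5x.
Set SMB = MC: 188.2 - 3.5x = 12.5 + 3.0x → x* = 27.0308.
The Pigouvian subsidy equals MEB at x*: 7.1 + 0.1×27.0308 = 9.8031.

subsidy = $9.8 per unit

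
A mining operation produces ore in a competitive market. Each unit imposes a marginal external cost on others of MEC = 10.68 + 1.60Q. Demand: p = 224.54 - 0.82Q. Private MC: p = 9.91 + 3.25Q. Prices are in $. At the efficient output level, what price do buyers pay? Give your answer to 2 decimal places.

Social marginal cost = private MC + MEC = 20.59 + 4.85Q.
Set SMC = demand: 20.59 + 4.85Q = 224.54 - 0.82Q → Q* = 35.9700.
Consumer price on the demand curve at Q*: 224.54 − 0.82×35.9700 = 195.0446.

P = $195.04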